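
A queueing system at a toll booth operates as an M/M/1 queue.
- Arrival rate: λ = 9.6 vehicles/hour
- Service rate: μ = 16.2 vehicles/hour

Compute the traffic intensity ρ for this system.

Server utilization: ρ = λ/μ
ρ = 9.6/16.2 = 0.5926
The server is busy 59.26% of the time.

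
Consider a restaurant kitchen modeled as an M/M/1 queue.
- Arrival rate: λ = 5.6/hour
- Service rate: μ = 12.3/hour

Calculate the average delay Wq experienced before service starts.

First, compute utilization: ρ = λ/μ = 5.6/12.3 = 0.4553
For M/M/1: Wq = λ/(μ(μ-λ))
Wq = 5.6/(12.3 × (12.3-5.6))
Wq = 5.6/(12.3 × 6.70)
Wq = 0.06795 hours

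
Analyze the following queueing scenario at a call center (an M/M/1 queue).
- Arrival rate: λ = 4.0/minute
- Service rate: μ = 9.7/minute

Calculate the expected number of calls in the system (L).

ρ = λ/μ = 4.0/9.7 = 0.4124
For M/M/1: L = λ/(μ-λ)
L = 4.0/(9.7-4.0) = 4.0/5.70
L = 0.7018 calls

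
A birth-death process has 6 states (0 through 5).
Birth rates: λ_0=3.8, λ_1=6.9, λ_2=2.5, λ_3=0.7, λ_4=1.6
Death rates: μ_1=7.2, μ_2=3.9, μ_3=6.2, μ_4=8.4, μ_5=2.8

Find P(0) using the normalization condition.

Ratios P(n)/P(0) = (λ₀···λₙ₋₁)/(μ₁···μₙ):
P(1)/P(0) = (3.8)/(7.2) = 0.5278
P(2)/P(0) = (3.8×6.9)/(7.2×3.9) = 0.9338
P(3)/P(0) = (3.8×6.9×2.5)/(7.2×3.9×6.2) = 0.3765
P(4)/P(0) = (3.8×6.9×2.5×0.7)/(7.2×3.9×6.2×8.4) = 0.03138
P(5)/P(0) = (3.8×6.9×2.5×0.7×1.6)/(7.2×3.9×6.2×8.4×2.8) = 0.01793

Normalization: ∑ P(n) = 1
P(0) × (1.0000 + 0.5278 + 0.9338 + 0.3765 + 0.03138 + 0.01793) = 1
P(0) × 2.8874 = 1
P(0) = 1/2.8874 = 0.3463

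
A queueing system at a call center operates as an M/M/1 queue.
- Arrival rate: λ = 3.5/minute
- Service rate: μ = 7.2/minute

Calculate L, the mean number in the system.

ρ = λ/μ = 3.5/7.2 = 0.4861
For M/M/1: L = λ/(μ-λ)
L = 3.5/(7.2-3.5) = 3.5/3.70
L = 0.9459 calls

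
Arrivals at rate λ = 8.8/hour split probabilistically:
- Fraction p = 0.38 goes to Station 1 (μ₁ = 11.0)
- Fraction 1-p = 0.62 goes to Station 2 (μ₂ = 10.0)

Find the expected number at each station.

Effective rates: λ₁ = 8.8×0.38 = 3.344, λ₂ = 8.8×0.62 = 5.456
Station 1: ρ₁ = 3.344/11.0 = 0.3040, L₁ = ρ₁/(1-ρ₁) = 0.3040/(1-0.3040) = 0.4368
Station 2: ρ₂ = 5.456/10.0 = 0.5456, L₂ = ρ₂/(1-ρ₂) = 0.5456/(1-0.5456) = 1.2007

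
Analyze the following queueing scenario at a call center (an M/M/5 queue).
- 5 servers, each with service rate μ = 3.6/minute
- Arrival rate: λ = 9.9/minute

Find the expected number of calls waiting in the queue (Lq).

Traffic intensity: ρ = λ/(cμ) = 9.9/(5×3.6) = 0.5500
Since ρ = 0.5500 < 1, system is stable.
Offered load a = λ/μ = cρ = 9.9/3.6 = 2.7500
P₀ = [ Σₙ₌₀^4 aⁿ/n! + a^5/(5!(1-ρ)) ]⁻¹
Σ = a^0/0! + a^1/1! + a^2/2! + a^3/3! + a^4/4! = 1.00000 + 2.75000 + 3.78125 + 3.46615 + 2.38298 = 13.3804
a^5/(5!(1-ρ)) = 157.2764/(120 × 0.4500) = 2.9125
P₀ = 1/(13.3804 + 2.9125) = 0.06138
Lq = P₀·a^5·ρ / (5!(1-ρ)²) = 0.06138 × 157.2764 × 0.5500 / (120 × 0.2025) = 0.2185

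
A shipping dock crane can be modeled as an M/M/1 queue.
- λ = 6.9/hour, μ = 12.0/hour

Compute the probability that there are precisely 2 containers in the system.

ρ = λ/μ = 6.9/12.0 = 0.5750
P(n) = (1-ρ)ρⁿ
P(2) = (1-0.5750) × 0.5750^2
P(2) = 0.4250 × 0.3306
P(2) = 0.1405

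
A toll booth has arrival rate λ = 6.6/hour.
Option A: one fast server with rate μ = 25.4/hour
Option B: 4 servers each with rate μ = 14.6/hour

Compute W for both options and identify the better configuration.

Option A: single server μ = 25.4 (M/M/1)
  ρ_A = 6.6/25.4 = 0.2598
  W_A = 1/(μ-λ) = 1/(25.4-6.6) = 1/18.80 = 0.05319

Option B: 4 servers μ = 14.6 (M/M/4)
  ρ_B = λ/(cμ) = 6.6/(4×14.6) = 0.1130
  Offered load a = λ/μ = cρ = 6.6/14.6 = 0.4521
  P₀ = [ Σₙ₌₀^3 aⁿ/n! + a^4/(4!(1-ρ)) ]⁻¹
  Σ = a^0/0! + a^1/1! + a^2/2! + a^3/3! = 1.0000 + 0.45205 + 0.10218 + 0.015396 = 1.5696
  a^4/(4!(1-ρ)) = 0.04176/(24 × 0.8870) = 0.001962
  P₀ = 1/(1.5696 + 0.001962) = 0.6363
  Lq = P₀·a^4·ρ / (4!(1-ρ)²) = 0.6363 × 0.04176 × 0.1130 / (24 × 0.7867) = 0.0001590
  Wq_B = Lq/λ = 0.00015904/6.6 = 0.000024097
  W_B = Wq_B + 1/μ = 0.000024097 + 0.068493 = 0.06852

Since W_A = 0.05319 < W_B = 0.06852, Option A (single fast server) has the shorter time in system.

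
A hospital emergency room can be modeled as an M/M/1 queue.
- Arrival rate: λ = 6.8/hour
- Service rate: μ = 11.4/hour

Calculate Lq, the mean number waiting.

ρ = λ/μ = 6.8/11.4 = 0.5965
For M/M/1: Lq = λ²/(μ(μ-λ))
Lq = 46.24/(11.4 × 4.60)
Lq = 0.8818 patients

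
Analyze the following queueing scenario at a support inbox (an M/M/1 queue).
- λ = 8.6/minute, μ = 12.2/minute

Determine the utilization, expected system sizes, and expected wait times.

Step 1: ρ = λ/μ = 8.6/12.2 = 0.7049
Step 2: L = λ/(μ-λ) = 8.6/3.60 = 2.3889
Step 3: Lq = λ²/(μ(μ-λ)) = 73.96/(12.2×3.60) = 1.6840
Step 4: W = 1/(μ-λ) = 1/3.60 = 0.27778
Step 5: Wq = λ/(μ(μ-λ)) = 8.6/(12.2×3.60) = 0.1958
Step 6: P(0) = 1-ρ = 0.2951
Verify: L = λW = 8.6×0.27778 = 2.3889 ✔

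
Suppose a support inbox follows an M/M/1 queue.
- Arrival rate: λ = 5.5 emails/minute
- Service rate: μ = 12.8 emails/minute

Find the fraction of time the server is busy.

Server utilization: ρ = λ/μ
ρ = 5.5/12.8 = 0.4297
The server is busy 42.97% of the time.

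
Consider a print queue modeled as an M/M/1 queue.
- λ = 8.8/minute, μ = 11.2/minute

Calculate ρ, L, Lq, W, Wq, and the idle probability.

Step 1: ρ = λ/μ = 8.8/11.2 = 0.7857
Step 2: L = λ/(μ-λ) = 8.8/2.40 = 3.6667
Step 3: Lq = λ²/(μ(μ-λ)) = 77.44/(11.2×2.40) = 2.8810
Step 4: W = 1/(μ-λ) = 1/2.40 = 0.41667
Step 5: Wq = λ/(μ(μ-λ)) = 8.8/(11.2×2.40) = 0.3274
Step 6: P(0) = 1-ρ = 0.2143
Verify: L = λW = 8.8×0.41667 = 3.6667 ✔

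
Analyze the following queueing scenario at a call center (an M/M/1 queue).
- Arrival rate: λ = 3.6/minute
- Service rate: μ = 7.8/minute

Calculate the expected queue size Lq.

ρ = λ/μ = 3.6/7.8 = 0.4615
For M/M/1: Lq = λ²/(μ(μ-λ))
Lq = 12.96/(7.8 × 4.20)
Lq = 0.3956 calls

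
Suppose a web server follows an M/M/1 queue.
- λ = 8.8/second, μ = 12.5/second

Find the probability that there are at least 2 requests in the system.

ρ = λ/μ = 8.8/12.5 = 0.7040
P(N ≥ n) = ρⁿ
P(N ≥ 2) = 0.7040^2
P(N ≥ 2) = 0.4956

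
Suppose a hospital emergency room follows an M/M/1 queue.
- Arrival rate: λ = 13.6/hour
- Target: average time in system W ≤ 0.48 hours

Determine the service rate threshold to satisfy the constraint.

For M/M/1: W = 1/(μ-λ)
Need W ≤ 0.48, so 1/(μ-λ) ≤ 0.48
μ - λ ≥ 1/0.48 = 2.0833
μ ≥ 13.6 + 2.0833 = 15.6833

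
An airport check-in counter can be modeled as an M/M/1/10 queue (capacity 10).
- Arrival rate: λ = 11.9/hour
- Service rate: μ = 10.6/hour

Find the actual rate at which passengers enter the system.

ρ = λ/μ = 11.9/10.6 = 1.12264
P₀ = (1-ρ)/(1-ρ^(K+1)) = (1-1.12264)/(1-1.12264^11) = -0.12264/-2.5698 = 0.04772
P_K = P₀×ρ^K = 0.0477233 × 1.12264^10 = 0.0477233 × 3.17984 = 0.1518
λ_eff = λ(1-P_K) = 11.9 × (1 - 0.151753) = 11.9 × 0.848247 = 10.0941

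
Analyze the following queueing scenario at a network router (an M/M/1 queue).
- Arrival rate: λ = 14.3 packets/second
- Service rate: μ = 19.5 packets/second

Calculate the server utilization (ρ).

Server utilization: ρ = λ/μ
ρ = 14.3/19.5 = 0.7333
The server is busy 73.33% of the time.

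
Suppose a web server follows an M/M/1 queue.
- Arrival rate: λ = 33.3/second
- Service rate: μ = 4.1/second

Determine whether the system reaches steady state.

Stability requires ρ = λ/(cμ) < 1
ρ = 33.3/(1 × 4.1) = 33.3/4.10 = 8.1220
Since 8.1220 ≥ 1, the system is UNSTABLE.
Queue grows without bound. Need μ > λ = 33.3.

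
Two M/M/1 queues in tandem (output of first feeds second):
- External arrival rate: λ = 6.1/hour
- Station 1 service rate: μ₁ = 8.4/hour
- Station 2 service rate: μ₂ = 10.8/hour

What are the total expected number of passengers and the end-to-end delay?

By Jackson's theorem, each station behaves as independent M/M/1.
Station 1: ρ₁ = 6.1/8.4 = 0.7262, L₁ = ρ₁/(1-ρ₁) = λ/(μ₁-λ) = 6.1/2.30 = 2.65217
Station 2: ρ₂ = 6.1/10.8 = 0.5648, L₂ = ρ₂/(1-ρ₂) = λ/(μ₂-λ) = 6.1/4.70 = 1.29787
Total: L = L₁ + L₂ = 2.65217 + 1.29787 = 3.9500
W = L/λ = 3.9500/6.1 = 0.6475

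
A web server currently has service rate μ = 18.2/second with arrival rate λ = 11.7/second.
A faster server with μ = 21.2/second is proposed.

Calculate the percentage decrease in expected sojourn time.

System 1: ρ₁ = 11.7/18.2 = 0.6429, W₁ = 1/(18.2-11.7) = 0.15385
System 2: ρ₂ = 11.7/21.2 = 0.5519, W₂ = 1/(21.2-11.7) = 0.10526
Improvement: (W₁-W₂)/W₁ = (0.15385-0.10526)/0.15385 = 31.58%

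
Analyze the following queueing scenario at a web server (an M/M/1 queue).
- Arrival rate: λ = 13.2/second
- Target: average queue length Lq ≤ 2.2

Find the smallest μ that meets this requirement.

For M/M/1: Lq = λ²/(μ(μ-λ))
Need Lq ≤ 2.2, i.e. μ(μ-λ) ≥ λ²/2.2
μ² - 13.2μ - 174.24/2.2 ≥ 0  →  μ² - 13.2μ - 79.2000 ≥ 0
Quadratic formula (positive root): μ = [λ + √(λ² + 4×79.2000)]/2
Discriminant: 174.24 + 4×79.2000 = 491.0400, √491.0400 = 22.1594
μ ≥ (13.2 + 22.1594)/2 = 17.6797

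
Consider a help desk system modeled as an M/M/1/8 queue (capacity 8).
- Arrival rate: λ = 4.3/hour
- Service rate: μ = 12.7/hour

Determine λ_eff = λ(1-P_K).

ρ = λ/μ = 4.3/12.7 = 0.33858
P₀ = (1-ρ)/(1-ρ^(K+1)) = (1-0.33858)/(1-0.33858^9) = 0.6614/0.9999 = 0.6615
P_K = P₀×ρ^K = 0.6615 × 0.33858^8 = 0.6615 × 0.0001727 = 0.0001142
λ_eff = λ(1-P_K) = 4.3 × (1 - 0.0001142) = 4.3 × 0.99989 = 4.2995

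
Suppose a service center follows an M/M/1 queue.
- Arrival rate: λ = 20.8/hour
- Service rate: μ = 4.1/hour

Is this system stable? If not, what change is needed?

Stability requires ρ = λ/(cμ) < 1
ρ = 20.8/(1 × 4.1) = 20.8/4.10 = 5.0732
Since 5.0732 ≥ 1, the system is UNSTABLE.
Queue grows without bound. Need μ > λ = 20.8.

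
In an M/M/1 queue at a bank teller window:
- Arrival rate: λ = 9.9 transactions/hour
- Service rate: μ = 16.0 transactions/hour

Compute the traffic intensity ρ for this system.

Server utilization: ρ = λ/μ
ρ = 9.9/16.0 = 0.6188
The server is busy 61.88% of the time.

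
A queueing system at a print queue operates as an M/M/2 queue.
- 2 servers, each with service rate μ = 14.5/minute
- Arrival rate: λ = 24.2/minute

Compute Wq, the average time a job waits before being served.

Traffic intensity: ρ = λ/(cμ) = 24.2/(2×14.5) = 0.8345
Since ρ = 0.8345 < 1, system is stable.
Offered load a = λ/μ = cρ = 24.2/14.5 = 1.6690
P₀ = [ Σₙ₌₀^1 aⁿ/n! + a^2/(2!(1-ρ)) ]⁻¹
Σ = a^0/0! + a^1/1! = 1.0000 + 1.6690 = 2.6690
a^2/(2!(1-ρ)) = 2.78545/(2 × 0.165517) = 8.4144
P₀ = 1/(2.6690 + 8.4144) = 0.09023
Lq = P₀·a^2·ρ / (2!(1-ρ)²) = 0.0902256 × 2.78545 × 0.834483 / (2 × 0.0273960) = 3.8276
Wq = Lq/λ = 3.8276/24.2 = 0.1582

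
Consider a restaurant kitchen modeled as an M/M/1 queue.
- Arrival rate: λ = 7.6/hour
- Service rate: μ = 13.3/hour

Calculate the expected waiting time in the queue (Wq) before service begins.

First, compute utilization: ρ = λ/μ = 7.6/13.3 = 0.5714
For M/M/1: Wq = λ/(μ(μ-λ))
Wq = 7.6/(13.3 × (13.3-7.6))
Wq = 7.6/(13.3 × 5.70)
Wq = 0.1003 hours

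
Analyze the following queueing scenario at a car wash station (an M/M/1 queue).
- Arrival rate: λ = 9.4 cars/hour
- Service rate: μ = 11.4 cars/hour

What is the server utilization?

Server utilization: ρ = λ/μ
ρ = 9.4/11.4 = 0.8246
The server is busy 82.46% of the time.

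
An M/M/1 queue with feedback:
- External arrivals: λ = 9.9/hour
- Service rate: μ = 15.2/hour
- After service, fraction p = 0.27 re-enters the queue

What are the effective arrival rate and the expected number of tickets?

Effective arrival rate: λ_eff = λ/(1-p) = 9.9/(1-0.27) = 9.9/0.73 = 13.56164
ρ = λ_eff/μ = 13.56164/15.2 = 0.892213
L = ρ/(1-ρ) = 0.892213/(1-0.892213) = 8.2776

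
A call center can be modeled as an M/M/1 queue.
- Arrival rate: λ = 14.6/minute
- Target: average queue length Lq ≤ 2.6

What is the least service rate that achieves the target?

For M/M/1: Lq = λ²/(μ(μ-λ))
Need Lq ≤ 2.6, i.e. μ(μ-λ) ≥ λ²/2.6
μ² - 14.6μ - 213.16/2.6 ≥ 0  →  μ² - 14.6μ - 81.98462 ≥ 0
Quadratic formula (positive root): μ = [λ + √(λ² + 4×81.98462)]/2
Discriminant: 213.16 + 4×81.98462 = 541.0985, √541.0985 = 23.26152
μ ≥ (14.6 + 23.26152)/2 = 18.9308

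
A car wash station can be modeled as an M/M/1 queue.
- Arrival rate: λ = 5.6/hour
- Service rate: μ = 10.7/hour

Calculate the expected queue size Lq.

ρ = λ/μ = 5.6/10.7 = 0.5234
For M/M/1: Lq = λ²/(μ(μ-λ))
Lq = 31.36/(10.7 × 5.10)
Lq = 0.5747 cars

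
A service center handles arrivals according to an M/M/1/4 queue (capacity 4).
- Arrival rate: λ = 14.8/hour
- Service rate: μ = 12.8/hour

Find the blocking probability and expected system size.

ρ = λ/μ = 14.8/12.8 = 1.1562
P₀ = (1-ρ)/(1-ρ^(K+1)) = (1-1.1562)/(1-1.1562^5) = -0.1562/-1.0662 = 0.1465
P_K = P₀×ρ^K = 0.1465 × 1.1562^4 = 0.1465 × 1.7870 = 0.2618
Blocking probability P_4 = 0.2618 (26.18%)
L = ρ[1 - (K+1)ρ^K + Kρ^(K+1)] / [(1-ρ)(1-ρ^(K+1))]
L = 1.1562 × (1 - 5×1.787030 + 4×2.066164) / ((1 - 1.1562) × (1 - 2.066164)) = 2.2877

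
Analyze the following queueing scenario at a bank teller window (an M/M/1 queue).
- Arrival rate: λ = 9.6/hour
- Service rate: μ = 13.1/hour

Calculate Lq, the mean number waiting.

ρ = λ/μ = 9.6/13.1 = 0.7328
For M/M/1: Lq = λ²/(μ(μ-λ))
Lq = 92.16/(13.1 × 3.50)
Lq = 2.0100 transactions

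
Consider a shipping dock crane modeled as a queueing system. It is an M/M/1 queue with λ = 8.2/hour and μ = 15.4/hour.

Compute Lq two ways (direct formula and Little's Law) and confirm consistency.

Method 1 (direct): Lq = λ²/(μ(μ-λ)) = 67.24/(15.4 × 7.20) = 0.6064

Method 2 (Little's Law):
W = 1/(μ-λ) = 1/7.20 = 0.138889
Wq = W - 1/μ = 0.138889 - 0.0649351 = 0.07395
Lq = λWq = 8.2 × 0.07395 = 0.6064 ✔ (matches Method 1)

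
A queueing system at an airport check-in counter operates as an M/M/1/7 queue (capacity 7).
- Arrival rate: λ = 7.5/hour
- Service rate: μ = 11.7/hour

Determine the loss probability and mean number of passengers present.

ρ = λ/μ = 7.5/11.7 = 0.641026
P₀ = (1-ρ)/(1-ρ^(K+1)) = (1-0.641026)/(1-0.641026^8) = 0.3590/0.9715 = 0.3695
P_K = P₀×ρ^K = 0.36951 × 0.641026^7 = 0.36951 × 0.044476 = 0.01643
Blocking probability P_7 = 0.01643 (1.64%)
L = ρ[1 - (K+1)ρ^K + Kρ^(K+1)] / [(1-ρ)(1-ρ^(K+1))]
L = 0.641026 × (1 - 8×0.04448 + 7×0.02851) / ((1 - 0.641026) × (1 - 0.02851)) = 1.5509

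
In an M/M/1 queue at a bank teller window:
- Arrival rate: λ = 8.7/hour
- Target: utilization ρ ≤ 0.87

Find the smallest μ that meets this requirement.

ρ = λ/μ, so μ = λ/ρ
μ ≥ 8.7/0.87 = 10.0000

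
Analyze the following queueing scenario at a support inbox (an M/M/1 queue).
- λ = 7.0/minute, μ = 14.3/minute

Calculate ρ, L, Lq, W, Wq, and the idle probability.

Step 1: ρ = λ/μ = 7.0/14.3 = 0.4895
Step 2: L = λ/(μ-λ) = 7.0/7.30 = 0.9589
Step 3: Lq = λ²/(μ(μ-λ)) = 49.00/(14.3×7.30) = 0.4694
Step 4: W = 1/(μ-λ) = 1/7.30 = 0.13699
Step 5: Wq = λ/(μ(μ-λ)) = 7.0/(14.3×7.30) = 0.06706
Step 6: P(0) = 1-ρ = 0.5105
Verify: L = λW = 7.0×0.13699 = 0.9589 ✔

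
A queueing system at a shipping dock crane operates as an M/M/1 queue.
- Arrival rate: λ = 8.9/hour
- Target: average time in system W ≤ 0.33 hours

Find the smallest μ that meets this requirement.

For M/M/1: W = 1/(μ-λ)
Need W ≤ 0.33, so 1/(μ-λ) ≤ 0.33
μ - λ ≥ 1/0.33 = 3.0303
μ ≥ 8.9 + 3.0303 = 11.9303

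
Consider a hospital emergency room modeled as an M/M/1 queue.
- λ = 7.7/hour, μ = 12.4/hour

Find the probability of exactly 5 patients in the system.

ρ = λ/μ = 7.7/12.4 = 0.6210
P(n) = (1-ρ)ρⁿ
P(5) = (1-0.6210) × 0.6210^5
P(5) = 0.3790 × 0.09235
P(5) = 0.03500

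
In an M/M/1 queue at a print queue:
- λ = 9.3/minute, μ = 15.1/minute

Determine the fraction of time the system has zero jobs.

ρ = λ/μ = 9.3/15.1 = 0.6159
P(0) = 1 - ρ = 1 - 0.6159 = 0.3841
The server is idle 38.41% of the time.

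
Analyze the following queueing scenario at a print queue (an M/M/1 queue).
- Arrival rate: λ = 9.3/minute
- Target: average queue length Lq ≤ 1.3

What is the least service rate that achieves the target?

For M/M/1: Lq = λ²/(μ(μ-λ))
Need Lq ≤ 1.3, i.e. μ(μ-λ) ≥ λ²/1.3
μ² - 9.3μ - 86.49/1.3 ≥ 0  →  μ² - 9.3μ - 66.53077 ≥ 0
Quadratic formula (positive root): μ = [λ + √(λ² + 4×66.53077)]/2
Discriminant: 86.49 + 4×66.53077 = 352.6131, √352.6131 = 18.7780
μ ≥ (9.3 + 18.7780)/2 = 14.0390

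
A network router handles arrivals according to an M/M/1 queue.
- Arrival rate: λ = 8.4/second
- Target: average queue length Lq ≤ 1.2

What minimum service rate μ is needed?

For M/M/1: Lq = λ²/(μ(μ-λ))
Need Lq ≤ 1.2, i.e. μ(μ-λ) ≥ λ²/1.2
μ² - 8.4μ - 70.56/1.2 ≥ 0  →  μ² - 8.4μ - 58.8000 ≥ 0
Quadratic formula (positive root): μ = [λ + √(λ² + 4×58.8000)]/2
Discriminant: 70.56 + 4×58.8000 = 305.7600, √305.7600 = 17.4860
μ ≥ (8.4 + 17.4860)/2 = 12.9430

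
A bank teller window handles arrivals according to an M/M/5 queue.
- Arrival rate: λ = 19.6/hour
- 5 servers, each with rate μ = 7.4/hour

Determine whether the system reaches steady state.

Stability requires ρ = λ/(cμ) < 1
ρ = 19.6/(5 × 7.4) = 19.6/37.00 = 0.5297
Since 0.5297 < 1, the system is STABLE.
The servers are busy 52.97% of the time.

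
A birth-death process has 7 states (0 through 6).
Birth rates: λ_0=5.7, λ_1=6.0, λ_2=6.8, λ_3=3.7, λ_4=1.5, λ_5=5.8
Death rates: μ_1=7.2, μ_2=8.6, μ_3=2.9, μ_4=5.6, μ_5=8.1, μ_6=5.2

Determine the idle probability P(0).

Ratios P(n)/P(0) = (λ₀···λₙ₋₁)/(μ₁···μₙ):
P(1)/P(0) = (5.7)/(7.2) = 0.7917
P(2)/P(0) = (5.7×6.0)/(7.2×8.6) = 0.5523
P(3)/P(0) = (5.7×6.0×6.8)/(7.2×8.6×2.9) = 1.2951
P(4)/P(0) = (5.7×6.0×6.8×3.7)/(7.2×8.6×2.9×5.6) = 0.8557
P(5)/P(0) = (5.7×6.0×6.8×3.7×1.5)/(7.2×8.6×2.9×5.6×8.1) = 0.1585
P(6)/P(0) = (5.7×6.0×6.8×3.7×1.5×5.8)/(7.2×8.6×2.9×5.6×8.1×5.2) = 0.1767

Normalization: ∑ P(n) = 1
P(0) × (1.0000 + 0.7917 + 0.5523 + 1.2951 + 0.8557 + 0.1585 + 0.1767) = 1
P(0) × 4.8300 = 1
P(0) = 1/4.8300 = 0.2070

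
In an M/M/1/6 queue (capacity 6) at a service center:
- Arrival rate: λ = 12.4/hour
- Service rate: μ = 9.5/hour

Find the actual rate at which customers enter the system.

ρ = λ/μ = 12.4/9.5 = 1.30526
P₀ = (1-ρ)/(1-ρ^(K+1)) = (1-1.30526)/(1-1.30526^7) = -0.30526/-5.4547 = 0.05596
P_K = P₀×ρ^K = 0.05596 × 1.30526^6 = 0.05596 × 4.9452 = 0.2767
λ_eff = λ(1-P_K) = 12.4 × (1 - 0.27674) = 12.4 × 0.72326 = 8.9684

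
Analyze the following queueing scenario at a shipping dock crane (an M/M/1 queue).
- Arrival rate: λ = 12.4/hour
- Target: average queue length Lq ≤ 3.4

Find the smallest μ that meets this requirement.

For M/M/1: Lq = λ²/(μ(μ-λ))
Need Lq ≤ 3.4, i.e. μ(μ-λ) ≥ λ²/3.4
μ² - 12.4μ - 153.76/3.4 ≥ 0  →  μ² - 12.4μ - 45.22353 ≥ 0
Quadratic formula (positive root): μ = [λ + √(λ² + 4×45.22353)]/2
Discriminant: 153.76 + 4×45.22353 = 334.6541, √334.6541 = 18.2936
μ ≥ (12.4 + 18.2936)/2 = 15.3468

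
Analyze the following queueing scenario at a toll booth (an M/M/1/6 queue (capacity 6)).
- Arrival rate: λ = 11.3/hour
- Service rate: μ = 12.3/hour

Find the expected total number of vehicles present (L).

ρ = λ/μ = 11.3/12.3 = 0.9187
P₀ = (1-ρ)/(1-ρ^(K+1)) = (1-0.9187)/(1-0.9187^7) = 0.08130/0.4476 = 0.1816
P_K = P₀×ρ^K = 0.1816 × 0.9187^6 = 0.1816 × 0.6012 = 0.1092
L = ρ[1 - (K+1)ρ^K + Kρ^(K+1)] / [(1-ρ)(1-ρ^(K+1))]
L = 0.9187 × (1 - 7×0.6012323 + 6×0.5523521) / ((1 - 0.9187) × (1 - 0.5523521)) = 2.6628 vehicles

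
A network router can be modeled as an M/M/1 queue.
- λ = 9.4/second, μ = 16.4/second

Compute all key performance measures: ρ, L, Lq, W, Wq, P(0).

Step 1: ρ = λ/μ = 9.4/16.4 = 0.5732
Step 2: L = λ/(μ-λ) = 9.4/7.00 = 1.3429
Step 3: Lq = λ²/(μ(μ-λ)) = 88.36/(16.4×7.00) = 0.7697
Step 4: W = 1/(μ-λ) = 1/7.00 = 0.14286
Step 5: Wq = λ/(μ(μ-λ)) = 9.4/(16.4×7.00) = 0.08188
Step 6: P(0) = 1-ρ = 0.4268
Verify: L = λW = 9.4×0.14286 = 1.3429 ✔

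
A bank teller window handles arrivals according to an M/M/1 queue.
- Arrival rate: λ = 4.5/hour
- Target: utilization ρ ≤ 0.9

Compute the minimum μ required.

ρ = λ/μ, so μ = λ/ρ
μ ≥ 4.5/0.9 = 5.0000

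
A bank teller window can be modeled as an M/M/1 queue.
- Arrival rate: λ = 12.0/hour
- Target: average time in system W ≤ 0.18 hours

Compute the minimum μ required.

For M/M/1: W = 1/(μ-λ)
Need W ≤ 0.18, so 1/(μ-λ) ≤ 0.18
μ - λ ≥ 1/0.18 = 5.5556
μ ≥ 12.0 + 5.5556 = 17.5556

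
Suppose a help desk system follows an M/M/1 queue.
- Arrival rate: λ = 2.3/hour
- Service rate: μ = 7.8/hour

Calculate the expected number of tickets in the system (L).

ρ = λ/μ = 2.3/7.8 = 0.2949
For M/M/1: L = λ/(μ-λ)
L = 2.3/(7.8-2.3) = 2.3/5.50
L = 0.4182 tickets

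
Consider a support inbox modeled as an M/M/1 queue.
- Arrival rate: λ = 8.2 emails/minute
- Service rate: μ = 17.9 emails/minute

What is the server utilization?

Server utilization: ρ = λ/μ
ρ = 8.2/17.9 = 0.4581
The server is busy 45.81% of the time.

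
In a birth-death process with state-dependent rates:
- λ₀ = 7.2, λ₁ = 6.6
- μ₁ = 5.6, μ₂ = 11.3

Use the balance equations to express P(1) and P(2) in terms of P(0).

Balance equations:
State 0: λ₀P₀ = μ₁P₁ → P₁ = (λ₀/μ₁)P₀ = (7.2/5.6)P₀ = 1.2857P₀
State 1: P₂ = (λ₀λ₁)/(μ₁μ₂)P₀ = (7.2×6.6)/(5.6×11.3)P₀ = 0.7509P₀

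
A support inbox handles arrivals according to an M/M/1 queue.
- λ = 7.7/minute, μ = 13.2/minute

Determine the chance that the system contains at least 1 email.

ρ = λ/μ = 7.7/13.2 = 0.5833
P(N ≥ n) = ρⁿ
P(N ≥ 1) = 0.5833^1
P(N ≥ 1) = 0.5833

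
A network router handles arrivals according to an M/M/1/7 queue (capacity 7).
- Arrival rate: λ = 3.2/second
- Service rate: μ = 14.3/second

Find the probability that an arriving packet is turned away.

ρ = λ/μ = 3.2/14.3 = 0.22378
P₀ = (1-ρ)/(1-ρ^(K+1)) = (1-0.22378)/(1-0.22378^8) = 0.7762/1.0000 = 0.7762
P_K = P₀×ρ^K = 0.7762 × 0.22378^7 = 0.7762 × 0.00002810 = 0.00002181
Blocking probability = 0.002181%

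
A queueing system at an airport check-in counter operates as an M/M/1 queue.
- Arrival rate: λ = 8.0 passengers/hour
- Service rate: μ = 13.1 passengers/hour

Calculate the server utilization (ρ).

Server utilization: ρ = λ/μ
ρ = 8.0/13.1 = 0.6107
The server is busy 61.07% of the time.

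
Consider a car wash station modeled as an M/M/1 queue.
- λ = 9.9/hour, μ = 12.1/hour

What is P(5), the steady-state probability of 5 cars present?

ρ = λ/μ = 9.9/12.1 = 0.8182
P(n) = (1-ρ)ρⁿ
P(5) = (1-0.8182) × 0.8182^5
P(5) = 0.18180 × 0.36669
P(5) = 0.06666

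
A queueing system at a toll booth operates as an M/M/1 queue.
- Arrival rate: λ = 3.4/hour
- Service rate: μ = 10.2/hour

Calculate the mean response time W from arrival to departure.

First, compute utilization: ρ = λ/μ = 3.4/10.2 = 0.3333
For M/M/1: W = 1/(μ-λ)
W = 1/(10.2-3.4) = 1/6.80
W = 0.1471 hours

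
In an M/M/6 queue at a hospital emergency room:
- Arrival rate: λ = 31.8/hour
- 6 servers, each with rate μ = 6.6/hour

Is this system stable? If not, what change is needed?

Stability requires ρ = λ/(cμ) < 1
ρ = 31.8/(6 × 6.6) = 31.8/39.60 = 0.8030
Since 0.8030 < 1, the system is STABLE.
The servers are busy 80.30% of the time.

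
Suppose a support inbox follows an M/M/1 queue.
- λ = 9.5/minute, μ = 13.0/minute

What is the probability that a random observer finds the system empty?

ρ = λ/μ = 9.5/13.0 = 0.7308
P(0) = 1 - ρ = 1 - 0.7308 = 0.2692
The server is idle 26.92% of the time.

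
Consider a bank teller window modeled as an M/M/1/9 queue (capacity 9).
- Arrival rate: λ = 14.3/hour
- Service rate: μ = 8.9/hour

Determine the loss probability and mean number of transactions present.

ρ = λ/μ = 14.3/8.9 = 1.60674
P₀ = (1-ρ)/(1-ρ^(K+1)) = (1-1.60674)/(1-1.60674^10) = -0.60674/-113.6716 = 0.005338
P_K = P₀×ρ^K = 0.0053377 × 1.60674^9 = 0.0053377 × 71.3691 = 0.3809
Blocking probability P_9 = 0.3809 (38.09%)
L = ρ[1 - (K+1)ρ^K + Kρ^(K+1)] / [(1-ρ)(1-ρ^(K+1))]
L = 1.60674 × (1 - 10×71.3691 + 9×114.6716) / ((1 - 1.60674) × (1 - 114.6716)) = 7.4398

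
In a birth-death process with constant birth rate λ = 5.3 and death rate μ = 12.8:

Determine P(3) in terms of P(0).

For constant rates: P(n)/P(0) = (λ/μ)^n
P(3)/P(0) = (5.3/12.8)^3 = 0.41406^3 = 0.07099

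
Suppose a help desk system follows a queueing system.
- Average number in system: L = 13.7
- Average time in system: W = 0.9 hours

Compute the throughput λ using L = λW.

Little's Law: L = λW, so λ = L/W
λ = 13.7/0.9 = 15.2222 tickets/hour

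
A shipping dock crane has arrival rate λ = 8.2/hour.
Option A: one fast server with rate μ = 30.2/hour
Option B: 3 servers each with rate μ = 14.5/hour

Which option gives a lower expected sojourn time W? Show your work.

Option A: single server μ = 30.2 (M/M/1)
  ρ_A = 8.2/30.2 = 0.2715
  W_A = 1/(μ-λ) = 1/(30.2-8.2) = 1/22.00 = 0.04545

Option B: 3 servers μ = 14.5 (M/M/3)
  ρ_B = λ/(cμ) = 8.2/(3×14.5) = 0.1885
  Offered load a = λ/μ = cρ = 8.2/14.5 = 0.5655
  P₀ = [ Σₙ₌₀^2 aⁿ/n! + a^3/(3!(1-ρ)) ]⁻¹
  Σ = a^0/0! + a^1/1! + a^2/2! = 1.0000 + 0.5655 + 0.1599 = 1.7254
  a^3/(3!(1-ρ)) = 0.1809/(6 × 0.8115) = 0.03715
  P₀ = 1/(1.7254 + 0.03715) = 0.5674
  Lq = P₀·a^3·ρ / (3!(1-ρ)²) = 0.567354 × 0.180858 × 0.188506 / (6 × 0.658523) = 0.004895
  Wq_B = Lq/λ = 0.0048955/8.2 = 0.00059701
  W_B = Wq_B + 1/μ = 0.00059701 + 0.068966 = 0.06956

Since W_A = 0.04545 < W_B = 0.06956, Option A (single fast server) has the shorter time in system.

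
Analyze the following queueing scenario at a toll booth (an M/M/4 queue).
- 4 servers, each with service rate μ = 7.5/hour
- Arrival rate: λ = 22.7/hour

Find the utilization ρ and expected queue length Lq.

Traffic intensity: ρ = λ/(cμ) = 22.7/(4×7.5) = 0.7567
Since ρ = 0.7567 < 1, system is stable.
Offered load a = λ/μ = cρ = 22.7/7.5 = 3.0267
P₀ = [ Σₙ₌₀^3 aⁿ/n! + a^4/(4!(1-ρ)) ]⁻¹
Σ = a^0/0! + a^1/1! + a^2/2! + a^3/3! = 1.00000 + 3.02667 + 4.58036 + 4.62107 = 13.2281
a^4/(4!(1-ρ)) = 83.9186/(24 × 0.243333) = 14.3696
P₀ = 1/(13.2281 + 14.3696) = 0.03623
Lq = P₀·a^4·ρ / (4!(1-ρ)²) = 0.036235 × 83.9186 × 0.75667 / (24 × 0.059211) = 1.6191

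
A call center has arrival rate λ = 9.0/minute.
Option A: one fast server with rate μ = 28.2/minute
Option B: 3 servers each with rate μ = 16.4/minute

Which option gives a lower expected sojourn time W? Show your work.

Option A: single server μ = 28.2 (M/M/1)
  ρ_A = 9.0/28.2 = 0.3191
  W_A = 1/(μ-λ) = 1/(28.2-9.0) = 1/19.20 = 0.05208

Option B: 3 servers μ = 16.4 (M/M/3)
  ρ_B = λ/(cμ) = 9.0/(3×16.4) = 0.1829
  Offered load a = λ/μ = cρ = 9.0/16.4 = 0.5488
  P₀ = [ Σₙ₌₀^2 aⁿ/n! + a^3/(3!(1-ρ)) ]⁻¹
  Σ = a^0/0! + a^1/1! + a^2/2! = 1.0000 + 0.5488 + 0.1506 = 1.6994
  a^3/(3!(1-ρ)) = 0.16527/(6 × 0.81707) = 0.03371
  P₀ = 1/(1.6994 + 0.03371) = 0.5770
  Lq = P₀·a^3·ρ / (3!(1-ρ)²) = 0.5770 × 0.1653 × 0.1829 / (6 × 0.6676) = 0.004355
  Wq_B = Lq/λ = 0.004355/9.0 = 0.0004839
  W_B = Wq_B + 1/μ = 0.0004839 + 0.06098 = 0.06146

Since W_A = 0.05208 < W_B = 0.06146, Option A (single fast server) has the shorter time in system.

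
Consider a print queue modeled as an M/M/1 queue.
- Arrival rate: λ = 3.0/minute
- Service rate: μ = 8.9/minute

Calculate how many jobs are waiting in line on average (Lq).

ρ = λ/μ = 3.0/8.9 = 0.3371
For M/M/1: Lq = λ²/(μ(μ-λ))
Lq = 9.00/(8.9 × 5.90)
Lq = 0.1714 jobs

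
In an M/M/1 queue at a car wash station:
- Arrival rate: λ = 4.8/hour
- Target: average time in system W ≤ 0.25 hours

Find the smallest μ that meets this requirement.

For M/M/1: W = 1/(μ-λ)
Need W ≤ 0.25, so 1/(μ-λ) ≤ 0.25
μ - λ ≥ 1/0.25 = 4.0000
μ ≥ 4.8 + 4.0000 = 8.8000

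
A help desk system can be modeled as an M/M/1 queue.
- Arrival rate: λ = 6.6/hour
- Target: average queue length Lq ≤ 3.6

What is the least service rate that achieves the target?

For M/M/1: Lq = λ²/(μ(μ-λ))
Need Lq ≤ 3.6, i.e. μ(μ-λ) ≥ λ²/3.6
μ² - 6.6μ - 43.56/3.6 ≥ 0  →  μ² - 6.6μ - 12.1000 ≥ 0
Quadratic formula (positive root): μ = [λ + √(λ² + 4×12.1000)]/2
Discriminant: 43.56 + 4×12.1000 = 91.9600, √91.9600 = 9.5896
μ ≥ (6.6 + 9.5896)/2 = 8.0948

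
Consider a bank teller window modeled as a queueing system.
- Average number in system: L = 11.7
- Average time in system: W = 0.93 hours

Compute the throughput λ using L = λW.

Little's Law: L = λW, so λ = L/W
λ = 11.7/0.93 = 12.5806 transactions/hour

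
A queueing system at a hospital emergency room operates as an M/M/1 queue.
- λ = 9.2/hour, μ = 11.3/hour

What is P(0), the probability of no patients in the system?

ρ = λ/μ = 9.2/11.3 = 0.8142
P(0) = 1 - ρ = 1 - 0.8142 = 0.1858
The server is idle 18.58% of the time.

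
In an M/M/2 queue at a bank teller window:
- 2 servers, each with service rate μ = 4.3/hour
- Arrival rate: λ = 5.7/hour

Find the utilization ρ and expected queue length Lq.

Traffic intensity: ρ = λ/(cμ) = 5.7/(2×4.3) = 0.6628
Since ρ = 0.6628 < 1, system is stable.
Offered load a = λ/μ = cρ = 5.7/4.3 = 1.3256
P₀ = [ Σₙ₌₀^1 aⁿ/n! + a^2/(2!(1-ρ)) ]⁻¹
Σ = a^0/0! + a^1/1! = 1.0000 + 1.3256 = 2.3256
a^2/(2!(1-ρ)) = 1.7572/(2 × 0.33721) = 2.6055
P₀ = 1/(2.3256 + 2.6055) = 0.2028
Lq = P₀·a^2·ρ / (2!(1-ρ)²) = 0.202797 × 1.75717 × 0.662791 / (2 × 0.113710) = 1.0385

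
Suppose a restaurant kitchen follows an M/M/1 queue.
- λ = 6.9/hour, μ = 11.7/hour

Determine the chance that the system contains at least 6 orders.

ρ = λ/μ = 6.9/11.7 = 0.58974
P(N ≥ n) = ρⁿ
P(N ≥ 6) = 0.58974^6
P(N ≥ 6) = 0.04207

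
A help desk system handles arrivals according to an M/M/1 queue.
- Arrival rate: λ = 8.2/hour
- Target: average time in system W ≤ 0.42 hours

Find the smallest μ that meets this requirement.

For M/M/1: W = 1/(μ-λ)
Need W ≤ 0.42, so 1/(μ-λ) ≤ 0.42
μ - λ ≥ 1/0.42 = 2.3810
μ ≥ 8.2 + 2.3810 = 10.5810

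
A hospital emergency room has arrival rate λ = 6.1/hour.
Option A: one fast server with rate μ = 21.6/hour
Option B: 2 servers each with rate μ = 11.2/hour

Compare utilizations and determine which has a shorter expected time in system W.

Option A: single server μ = 21.6 (M/M/1)
  ρ_A = 6.1/21.6 = 0.2824
  W_A = 1/(μ-λ) = 1/(21.6-6.1) = 1/15.50 = 0.06452

Option B: 2 servers μ = 11.2 (M/M/2)
  ρ_B = λ/(cμ) = 6.1/(2×11.2) = 0.2723
  Offered load a = λ/μ = cρ = 6.1/11.2 = 0.5446
  P₀ = [ Σₙ₌₀^1 aⁿ/n! + a^2/(2!(1-ρ)) ]⁻¹
  Σ = a^0/0! + a^1/1! = 1.0000 + 0.5446 = 1.5446
  a^2/(2!(1-ρ)) = 0.2966/(2 × 0.7277) = 0.2038
  P₀ = 1/(1.5446 + 0.20382) = 0.5719
  Lq = P₀·a^2·ρ / (2!(1-ρ)²) = 0.57193 × 0.29664 × 0.27232 / (2 × 0.52952) = 0.04363
  Wq_B = Lq/λ = 0.04363/6.1 = 0.007152
  W_B = Wq_B + 1/μ = 0.007152 + 0.08929 = 0.09644

Since W_A = 0.06452 < W_B = 0.09644, Option A (single fast server) has the shorter time in system.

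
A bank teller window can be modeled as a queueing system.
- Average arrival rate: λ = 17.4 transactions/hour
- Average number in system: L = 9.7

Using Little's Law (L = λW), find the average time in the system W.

Little's Law: L = λW, so W = L/λ
W = 9.7/17.4 = 0.5575 hours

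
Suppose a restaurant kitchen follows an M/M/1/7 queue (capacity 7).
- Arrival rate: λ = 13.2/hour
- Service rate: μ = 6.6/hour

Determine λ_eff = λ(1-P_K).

ρ = λ/μ = 13.2/6.6 = 2.0000
P₀ = (1-ρ)/(1-ρ^(K+1)) = (1-2.0000)/(1-2.0000^8) = -1.0000/-255.0000 = 0.003922
P_K = P₀×ρ^K = 0.003922 × 2.0000^7 = 0.003922 × 128.0000 = 0.5020
λ_eff = λ(1-P_K) = 13.2 × (1 - 0.50196) = 13.2 × 0.49804 = 6.5741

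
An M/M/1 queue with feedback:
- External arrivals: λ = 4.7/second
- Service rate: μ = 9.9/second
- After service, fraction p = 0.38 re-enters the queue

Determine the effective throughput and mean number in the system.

Effective arrival rate: λ_eff = λ/(1-p) = 4.7/(1-0.38) = 4.7/0.62 = 7.5806
ρ = λ_eff/μ = 7.5806/9.9 = 0.76572
L = ρ/(1-ρ) = 0.76572/(1-0.76572) = 3.2684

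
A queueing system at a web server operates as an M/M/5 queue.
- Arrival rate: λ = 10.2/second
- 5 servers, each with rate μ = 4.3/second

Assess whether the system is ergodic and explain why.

Stability requires ρ = λ/(cμ) < 1
ρ = 10.2/(5 × 4.3) = 10.2/21.50 = 0.4744
Since 0.4744 < 1, the system is STABLE.
The servers are busy 47.44% of the time.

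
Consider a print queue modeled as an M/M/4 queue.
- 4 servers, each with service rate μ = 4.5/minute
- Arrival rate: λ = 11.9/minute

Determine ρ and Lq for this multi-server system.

Traffic intensity: ρ = λ/(cμ) = 11.9/(4×4.5) = 0.6611
Since ρ = 0.6611 < 1, system is stable.
Offered load a = λ/μ = cρ = 11.9/4.5 = 2.6444
P₀ = [ Σₙ₌₀^3 aⁿ/n! + a^4/(4!(1-ρ)) ]⁻¹
Σ = a^0/0! + a^1/1! + a^2/2! + a^3/3! = 1.00000 + 2.64444 + 3.49654 + 3.08214 = 10.2231
a^4/(4!(1-ρ)) = 48.9033/(24 × 0.33889) = 6.0127
P₀ = 1/(10.2231 + 6.0127) = 0.06159
Lq = P₀·a^4·ρ / (4!(1-ρ)²) = 0.0615922 × 48.9033 × 0.661111 / (24 × 0.114846) = 0.7225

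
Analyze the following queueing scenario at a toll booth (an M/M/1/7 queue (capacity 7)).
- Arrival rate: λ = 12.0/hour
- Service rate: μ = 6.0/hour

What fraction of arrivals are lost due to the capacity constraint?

ρ = λ/μ = 12.0/6.0 = 2.0000
P₀ = (1-ρ)/(1-ρ^(K+1)) = (1-2.0000)/(1-2.0000^8) = -1.0000/-255.0000 = 0.003922
P_K = P₀×ρ^K = 0.003922 × 2.0000^7 = 0.003922 × 128.0000 = 0.5020
Blocking probability = 50.20%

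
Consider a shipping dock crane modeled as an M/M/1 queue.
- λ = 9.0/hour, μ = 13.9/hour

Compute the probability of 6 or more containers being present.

ρ = λ/μ = 9.0/13.9 = 0.64748
P(N ≥ n) = ρⁿ
P(N ≥ 6) = 0.64748^6
P(N ≥ 6) = 0.07368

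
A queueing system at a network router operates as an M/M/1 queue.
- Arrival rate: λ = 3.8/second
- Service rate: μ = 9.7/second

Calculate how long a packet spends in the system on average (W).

First, compute utilization: ρ = λ/μ = 3.8/9.7 = 0.3918
For M/M/1: W = 1/(μ-λ)
W = 1/(9.7-3.8) = 1/5.90
W = 0.1695 seconds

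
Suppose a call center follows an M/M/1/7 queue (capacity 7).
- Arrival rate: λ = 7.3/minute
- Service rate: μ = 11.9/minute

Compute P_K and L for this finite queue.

ρ = λ/μ = 7.3/11.9 = 0.613445
P₀ = (1-ρ)/(1-ρ^(K+1)) = (1-0.613445)/(1-0.613445^8) = 0.3866/0.9799 = 0.3945
P_K = P₀×ρ^K = 0.3945 × 0.613445^7 = 0.3945 × 0.03269 = 0.01290
Blocking probability P_7 = 0.01290 (1.29%)
L = ρ[1 - (K+1)ρ^K + Kρ^(K+1)] / [(1-ρ)(1-ρ^(K+1))]
L = 0.613445 × (1 - 8×0.03269 + 7×0.02005) / ((1 - 0.613445) × (1 - 0.02005)) = 1.4232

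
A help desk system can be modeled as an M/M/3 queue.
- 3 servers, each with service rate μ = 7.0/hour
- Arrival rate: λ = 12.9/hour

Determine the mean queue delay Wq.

Traffic intensity: ρ = λ/(cμ) = 12.9/(3×7.0) = 0.6143
Since ρ = 0.6143 < 1, system is stable.
Offered load a = λ/μ = cρ = 12.9/7.0 = 1.8429
P₀ = [ Σₙ₌₀^2 aⁿ/n! + a^3/(3!(1-ρ)) ]⁻¹
Σ = a^0/0! + a^1/1! + a^2/2! = 1.00000 + 1.84286 + 1.69806 = 4.5409
a^3/(3!(1-ρ)) = 6.25857/(6 × 0.385714) = 2.7043
P₀ = 1/(4.5409 + 2.7043) = 0.1380
Lq = P₀·a^3·ρ / (3!(1-ρ)²) = 0.13802 × 6.2586 × 0.61429 / (6 × 0.14878) = 0.5944
Wq = Lq/λ = 0.5944/12.9 = 0.04608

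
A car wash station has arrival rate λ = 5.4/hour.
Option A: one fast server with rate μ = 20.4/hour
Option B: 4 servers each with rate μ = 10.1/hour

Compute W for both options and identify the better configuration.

Option A: single server μ = 20.4 (M/M/1)
  ρ_A = 5.4/20.4 = 0.2647
  W_A = 1/(μ-λ) = 1/(20.4-5.4) = 1/15.00 = 0.06667

Option B: 4 servers μ = 10.1 (M/M/4)
  ρ_B = λ/(cμ) = 5.4/(4×10.1) = 0.1337
  Offered load a = λ/μ = cρ = 5.4/10.1 = 0.5347
  P₀ = [ Σₙ₌₀^3 aⁿ/n! + a^4/(4!(1-ρ)) ]⁻¹
  Σ = a^0/0! + a^1/1! + a^2/2! + a^3/3! = 1.0000 + 0.5347 + 0.1429 + 0.02547 = 1.7031
  a^4/(4!(1-ρ)) = 0.08171/(24 × 0.8663) = 0.003930
  P₀ = 1/(1.7031 + 0.003930) = 0.5858
  Lq = P₀·a^4·ρ / (4!(1-ρ)²) = 0.58583 × 0.081713 × 0.13366 / (24 × 0.75054) = 0.0003552
  Wq_B = Lq/λ = 0.0003552/5.4 = 0.00006578
  W_B = Wq_B + 1/μ = 0.00006578 + 0.09901 = 0.09908

Since W_A = 0.06667 < W_B = 0.09908, Option A (single fast server) has the shorter time in system.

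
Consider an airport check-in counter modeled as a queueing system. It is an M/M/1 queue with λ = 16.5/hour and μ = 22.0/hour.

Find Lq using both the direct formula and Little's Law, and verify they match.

Method 1 (direct): Lq = λ²/(μ(μ-λ)) = 272.25/(22.0 × 5.50) = 2.2500

Method 2 (Little's Law):
W = 1/(μ-λ) = 1/5.50 = 0.1818182
Wq = W - 1/μ = 0.1818182 - 0.04545455 = 0.136364
Lq = λWq = 16.5 × 0.136364 = 2.2500 ✔ (matches Method 1)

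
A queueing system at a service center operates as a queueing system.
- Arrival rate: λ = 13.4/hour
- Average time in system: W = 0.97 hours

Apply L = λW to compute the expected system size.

Little's Law: L = λW
L = 13.4 × 0.97 = 12.9980 customers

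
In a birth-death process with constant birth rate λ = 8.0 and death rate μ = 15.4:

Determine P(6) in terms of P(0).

For constant rates: P(n)/P(0) = (λ/μ)^n
P(6)/P(0) = (8.0/15.4)^6 = 0.51948^6 = 0.01965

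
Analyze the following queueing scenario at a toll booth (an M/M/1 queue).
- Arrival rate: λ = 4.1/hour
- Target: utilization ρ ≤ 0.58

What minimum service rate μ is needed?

ρ = λ/μ, so μ = λ/ρ
μ ≥ 4.1/0.58 = 7.0690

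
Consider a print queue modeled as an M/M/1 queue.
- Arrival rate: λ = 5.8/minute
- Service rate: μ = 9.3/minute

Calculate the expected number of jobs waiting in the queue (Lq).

ρ = λ/μ = 5.8/9.3 = 0.6237
For M/M/1: Lq = λ²/(μ(μ-λ))
Lq = 33.64/(9.3 × 3.50)
Lq = 1.0335 jobs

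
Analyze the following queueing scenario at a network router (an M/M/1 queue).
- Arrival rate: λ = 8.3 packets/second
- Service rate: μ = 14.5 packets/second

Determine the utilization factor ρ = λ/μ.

Server utilization: ρ = λ/μ
ρ = 8.3/14.5 = 0.5724
The server is busy 57.24% of the time.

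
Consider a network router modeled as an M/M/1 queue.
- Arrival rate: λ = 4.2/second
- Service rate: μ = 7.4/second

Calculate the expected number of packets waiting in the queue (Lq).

ρ = λ/μ = 4.2/7.4 = 0.5676
For M/M/1: Lq = λ²/(μ(μ-λ))
Lq = 17.64/(7.4 × 3.20)
Lq = 0.7449 packets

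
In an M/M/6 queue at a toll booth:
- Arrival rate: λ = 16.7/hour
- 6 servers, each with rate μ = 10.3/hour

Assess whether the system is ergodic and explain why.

Stability requires ρ = λ/(cμ) < 1
ρ = 16.7/(6 × 10.3) = 16.7/61.80 = 0.2702
Since 0.2702 < 1, the system is STABLE.
The servers are busy 27.02% of the time.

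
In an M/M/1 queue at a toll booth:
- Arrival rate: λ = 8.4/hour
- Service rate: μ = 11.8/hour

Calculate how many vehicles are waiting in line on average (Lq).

ρ = λ/μ = 8.4/11.8 = 0.7119
For M/M/1: Lq = λ²/(μ(μ-λ))
Lq = 70.56/(11.8 × 3.40)
Lq = 1.7587 vehicles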